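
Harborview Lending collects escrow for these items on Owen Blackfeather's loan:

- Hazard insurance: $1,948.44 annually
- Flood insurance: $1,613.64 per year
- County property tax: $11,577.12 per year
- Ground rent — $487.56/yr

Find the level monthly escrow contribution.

$1,302.23

Hazard insurance = $1,948.44/yr
Flood insurance = $1,613.64/yr
County property tax = $11,577.12/yr
Ground rent = $487.56/yr
Combined annual = $15,626.76
Monthly escrow = $15,626.76 ÷ 12 = $1,302.23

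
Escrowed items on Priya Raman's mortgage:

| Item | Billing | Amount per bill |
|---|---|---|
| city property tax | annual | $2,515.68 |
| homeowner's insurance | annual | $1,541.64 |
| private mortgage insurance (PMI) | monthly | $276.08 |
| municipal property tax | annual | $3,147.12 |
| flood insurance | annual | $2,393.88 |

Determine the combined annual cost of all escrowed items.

$12,911.28

City property tax — $2,515.68 annually
Homeowner's insurance — $1,541.64 annually
Private mortgage insurance (PMI) — $276.08 × 12 = $3,312.96 annually
Municipal property tax — $3,147.12 annually
Flood insurance — $2,393.88 annually
Yearly total = $2,515.68 + $1,541.64 + $3,312.96 + $3,147.12 + $2,393.88 = $12,911.28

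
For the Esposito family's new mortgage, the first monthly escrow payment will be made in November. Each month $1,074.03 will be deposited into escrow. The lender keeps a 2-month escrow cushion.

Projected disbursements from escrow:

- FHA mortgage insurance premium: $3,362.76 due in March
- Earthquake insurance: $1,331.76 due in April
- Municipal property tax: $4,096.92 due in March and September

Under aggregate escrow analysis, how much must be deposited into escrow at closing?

Cushion = 2 × $1,074.03 = $2,148.06
Trial balance (start $0, +$1,074.03 each month, − disbursements):
  Nov: +$1,074.03 → $1,074.03
  Dec: +$1,074.03 → $2,148.06
  Jan: +$1,074.03 → $3,222.09
  Feb: +$1,074.03 → $4,296.12
  Mar: +$1,074.03 − $7,459.68 → -$2,089.53
  Apr: +$1,074.03 − $1,331.76 → -$2,347.26
  May: +$1,074.03 → -$1,273.23
  Jun: +$1,074.03 → -$199.20
  Jul: +$1,074.03 → $874.83
  Aug: +$1,074.03 → $1,948.86
  Sep: +$1,074.03 − $4,096.92 → -$1,074.03
  Oct: +$1,074.03 → $0.00
Lowest trial balance = -$2,347.26 (Apr)
Initial deposit = cushion − low point = $2,148.06 − (-$2,347.26) = $4,495.32

$4,495.32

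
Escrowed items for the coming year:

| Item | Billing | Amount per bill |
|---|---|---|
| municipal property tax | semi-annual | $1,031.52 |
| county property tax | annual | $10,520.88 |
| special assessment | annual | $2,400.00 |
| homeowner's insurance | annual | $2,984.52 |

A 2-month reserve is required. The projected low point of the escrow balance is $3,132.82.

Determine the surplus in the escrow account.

$138.08

Municipal property tax — $1,031.52 × 2 = $2,063.04 annually
County property tax — $10,520.88 annually
Special assessment — $2,400.00 annually
Homeowner's insurance — $2,984.52 annually
Total per year = $2,063.04 + $10,520.88 + $2,400.00 + $2,984.52 = $17,968.44
Base monthly escrow = $17,968.44 / 12 = $1,497.37
Required cushion = 2 × $1,497.37 = $2,994.74
Surplus = $3,132.82 − $2,994.74 = $138.08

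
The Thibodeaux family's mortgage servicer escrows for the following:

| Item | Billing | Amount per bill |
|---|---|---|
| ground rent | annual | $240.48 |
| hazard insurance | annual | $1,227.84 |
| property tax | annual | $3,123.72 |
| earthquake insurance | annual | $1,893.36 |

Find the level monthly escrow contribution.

Ground rent: $240.48
Hazard insurance: $1,227.84
Property tax: $3,123.72
Earthquake insurance: $1,893.36
Annual escrow total = $240.48 + $1,227.84 + $3,123.72 + $1,893.36 = $6,485.40
Monthly escrow = $6,485.40 / 12 = $540.45

$540.45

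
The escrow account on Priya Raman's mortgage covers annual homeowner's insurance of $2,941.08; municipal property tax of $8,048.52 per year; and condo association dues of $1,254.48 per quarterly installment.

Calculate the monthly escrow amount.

$1,333.96

Homeowner's insurance — $2,941.08/yr
Municipal property tax — $8,048.52/yr
Condo association dues — $1,254.48 × 4 = $5,017.92/yr
Total per year = $2,941.08 + $8,048.52 + $5,017.92 = $16,007.52
Per month = $16,007.52 ÷ 12 = $1,333.96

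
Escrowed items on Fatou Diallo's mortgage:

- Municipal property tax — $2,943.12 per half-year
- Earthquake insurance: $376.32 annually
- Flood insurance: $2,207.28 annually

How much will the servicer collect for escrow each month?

Municipal property tax — $2,943.12 × 2 = $5,886.24 per year
Earthquake insurance — $376.32 per year
Flood insurance — $2,207.28 per year
Annual escrow total = $8,469.84
Base monthly escrow = $8,469.84 ÷ 12 = $705.82

$705.82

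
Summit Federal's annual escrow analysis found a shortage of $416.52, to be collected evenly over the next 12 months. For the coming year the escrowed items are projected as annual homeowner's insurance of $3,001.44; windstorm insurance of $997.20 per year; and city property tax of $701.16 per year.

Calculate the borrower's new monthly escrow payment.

$426.36

Homeowner's insurance = $3,001.44
Windstorm insurance = $997.20
City property tax = $701.16
Annual escrow total = $4,699.80
Monthly escrow = $4,699.80 ÷ 12 = $391.65
Shortage per month = $416.52 ÷ 12 = $34.71
Adjusted monthly = $391.65 + $34.71 = $426.36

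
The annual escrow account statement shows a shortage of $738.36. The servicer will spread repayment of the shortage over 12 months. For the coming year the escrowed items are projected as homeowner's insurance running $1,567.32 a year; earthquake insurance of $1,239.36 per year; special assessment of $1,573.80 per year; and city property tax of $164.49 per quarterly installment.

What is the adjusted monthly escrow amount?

Homeowner's insurance = $1,567.32 annually
Earthquake insurance = $1,239.36 annually
Special assessment = $1,573.80 annually
City property tax = $164.49 × 4 = $657.96 annually
Combined annual = $1,567.32 + $1,239.36 + $1,573.80 + $657.96 = $5,038.44
Per month = $5,038.44 ÷ 12 = $419.87
Monthly shortage recovery: $738.36 / 12 = $61.53
Adjusted monthly = $419.87 + $61.53 = $481.40

$481.40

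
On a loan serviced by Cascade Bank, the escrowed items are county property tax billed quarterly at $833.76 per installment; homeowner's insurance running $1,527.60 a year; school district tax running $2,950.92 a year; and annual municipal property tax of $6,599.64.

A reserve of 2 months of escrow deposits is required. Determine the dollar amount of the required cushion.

County property tax — $833.76 × 4 = $3,335.04/yr
Homeowner's insurance — $1,527.60/yr
School district tax — $2,950.92/yr
Municipal property tax — $6,599.64/yr
Total annual escrow = $3,335.04 + $1,527.60 + $2,950.92 + $6,599.64 = $14,413.20
Base monthly escrow = $14,413.20 ÷ 12 = $1,201.10
Reserve = 2 × $1,201.10 = $2,402.20

$2,402.20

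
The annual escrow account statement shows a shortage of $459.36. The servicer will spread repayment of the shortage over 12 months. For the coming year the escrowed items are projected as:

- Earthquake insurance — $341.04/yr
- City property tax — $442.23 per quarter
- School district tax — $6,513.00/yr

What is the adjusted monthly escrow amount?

$756.86

Earthquake insurance: $341.04
City property tax: $442.23 × 4 = $1,768.92
School district tax: $6,513.00
Yearly total = $8,622.96
Base monthly escrow = $8,622.96 / 12 = $718.58
Shortage spread = $459.36 ÷ 12 = $38.28/mo
Adjusted monthly = $718.58 + $38.28 = $756.86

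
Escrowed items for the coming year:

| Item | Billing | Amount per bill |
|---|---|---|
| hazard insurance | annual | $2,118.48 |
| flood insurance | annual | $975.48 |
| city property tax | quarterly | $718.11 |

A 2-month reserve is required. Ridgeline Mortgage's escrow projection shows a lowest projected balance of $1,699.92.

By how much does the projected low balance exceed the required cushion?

$705.52

Hazard insurance = $2,118.48
Flood insurance = $975.48
City property tax = $718.11 × 4 = $2,872.44
Yearly total = $5,966.40
Monthly escrow = $5,966.40 ÷ 12 = $497.20
Required reserve = 2 × $497.20 = $994.40
Excess over cushion: $1,699.92 − $994.40 = $705.52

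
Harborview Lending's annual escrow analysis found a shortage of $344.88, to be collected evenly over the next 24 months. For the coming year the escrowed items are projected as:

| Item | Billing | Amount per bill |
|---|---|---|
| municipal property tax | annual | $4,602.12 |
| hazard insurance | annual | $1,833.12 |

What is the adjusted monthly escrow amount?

$550.64

Municipal property tax — $4,602.12
Hazard insurance — $1,833.12
Combined annual = $6,435.24
Per month = $6,435.24 ÷ 12 = $536.27
Shortage per month = $344.88 ÷ 24 = $14.37
Adjusted monthly = $536.27 + $14.37 = $550.64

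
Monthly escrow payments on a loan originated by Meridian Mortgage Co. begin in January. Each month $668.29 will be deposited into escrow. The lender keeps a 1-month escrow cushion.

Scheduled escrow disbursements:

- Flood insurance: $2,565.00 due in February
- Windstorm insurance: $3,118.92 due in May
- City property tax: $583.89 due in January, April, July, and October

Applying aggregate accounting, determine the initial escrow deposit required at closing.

$4,178.54

Cushion = 1 × $668.29 = $668.29
Trial balance (start $0, +$668.29 each month, − disbursements):
  Jan: +$668.29 − $583.89 → $84.40
  Feb: +$668.29 − $2,565.00 → -$1,812.31
  Mar: +$668.29 → -$1,144.02
  Apr: +$668.29 − $583.89 → -$1,059.62
  May: +$668.29 − $3,118.92 → -$3,510.25
  Jun: +$668.29 → -$2,841.96
  Jul: +$668.29 − $583.89 → -$2,757.56
  Aug: +$668.29 → -$2,089.27
  Sep: +$668.29 → -$1,420.98
  Oct: +$668.29 − $583.89 → -$1,336.58
  Nov: +$668.29 → -$668.29
  Dec: +$668.29 → $0.00
Lowest trial balance = -$3,510.25 (May)
Initial deposit = cushion − low point = $668.29 − (-$3,510.25) = $4,178.54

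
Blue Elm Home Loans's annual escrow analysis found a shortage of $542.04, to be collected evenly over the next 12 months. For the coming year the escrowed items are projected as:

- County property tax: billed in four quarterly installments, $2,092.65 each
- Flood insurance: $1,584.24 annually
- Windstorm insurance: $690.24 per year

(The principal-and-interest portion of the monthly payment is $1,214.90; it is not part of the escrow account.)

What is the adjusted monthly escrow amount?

County property tax: $2,092.65 × 4 = $8,370.60
Flood insurance: $1,584.24
Windstorm insurance: $690.24
Total annual escrow = $8,370.60 + $1,584.24 + $690.24 = $10,645.08
Monthly escrow = $10,645.08 / 12 = $887.09
Monthly shortage recovery: $542.04 / 12 = $45.17
New monthly escrow = $887.09 + $45.17 = $932.26

$932.26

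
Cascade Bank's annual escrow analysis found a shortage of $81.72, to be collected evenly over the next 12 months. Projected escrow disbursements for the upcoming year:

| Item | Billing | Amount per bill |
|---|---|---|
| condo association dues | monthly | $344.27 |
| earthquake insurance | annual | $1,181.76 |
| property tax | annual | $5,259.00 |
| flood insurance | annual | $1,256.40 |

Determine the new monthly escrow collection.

$992.51

Condo association dues: $344.27 × 12 = $4,131.24/yr
Earthquake insurance: $1,181.76/yr
Property tax: $5,259.00/yr
Flood insurance: $1,256.40/yr
Yearly total = $4,131.24 + $1,181.76 + $5,259.00 + $1,256.40 = $11,828.40
Monthly escrow = $11,828.40 ÷ 12 = $985.70
Shortage spread = $81.72 / 12 = $6.81/mo
Adjusted monthly = $985.70 + $6.81 = $992.51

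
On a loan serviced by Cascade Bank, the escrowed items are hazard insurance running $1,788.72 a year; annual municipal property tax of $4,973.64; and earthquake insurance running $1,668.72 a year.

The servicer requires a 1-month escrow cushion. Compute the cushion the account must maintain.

Hazard insurance — $1,788.72/yr
Municipal property tax — $4,973.64/yr
Earthquake insurance — $1,668.72/yr
Combined annual = $8,431.08
Per month = $8,431.08 / 12 = $702.59
Required cushion = 1 × $702.59 = $702.59

$702.59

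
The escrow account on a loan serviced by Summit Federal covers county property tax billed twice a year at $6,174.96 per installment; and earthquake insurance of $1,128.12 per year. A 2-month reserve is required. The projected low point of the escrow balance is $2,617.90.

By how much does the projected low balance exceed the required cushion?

County property tax = $6,174.96 × 2 = $12,349.92 per year
Earthquake insurance = $1,128.12 per year
Yearly total = $13,478.04
Monthly escrow = $13,478.04 / 12 = $1,123.17
Required cushion = 2 × $1,123.17 = $2,246.34
Excess over cushion: $2,617.90 − $2,246.34 = $371.56

$371.56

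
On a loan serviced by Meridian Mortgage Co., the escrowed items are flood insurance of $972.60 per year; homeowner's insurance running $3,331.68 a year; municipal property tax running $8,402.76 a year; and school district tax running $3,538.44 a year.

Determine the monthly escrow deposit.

Flood insurance: $972.60/yr
Homeowner's insurance: $3,331.68/yr
Municipal property tax: $8,402.76/yr
School district tax: $3,538.44/yr
Yearly total = $972.60 + $3,331.68 + $8,402.76 + $3,538.44 = $16,245.48
Monthly escrow = $16,245.48 / 12 = $1,353.79

$1,353.79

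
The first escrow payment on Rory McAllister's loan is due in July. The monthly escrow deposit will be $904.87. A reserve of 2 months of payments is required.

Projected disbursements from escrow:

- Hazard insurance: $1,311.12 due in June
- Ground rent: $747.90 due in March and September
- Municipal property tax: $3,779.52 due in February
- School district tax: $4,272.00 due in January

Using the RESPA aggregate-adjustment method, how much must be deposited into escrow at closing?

Cushion = 2 × $904.87 = $1,809.74
Trial balance (start $0, +$904.87 each month, − disbursements):
  Jul: +$904.87 → $904.87
  Aug: +$904.87 → $1,809.74
  Sep: +$904.87 − $747.90 → $1,966.71
  Oct: +$904.87 → $2,871.58
  Nov: +$904.87 → $3,776.45
  Dec: +$904.87 → $4,681.32
  Jan: +$904.87 − $4,272.00 → $1,314.19
  Feb: +$904.87 − $3,779.52 → -$1,560.46
  Mar: +$904.87 − $747.90 → -$1,403.49
  Apr: +$904.87 → -$498.62
  May: +$904.87 → $406.25
  Jun: +$904.87 − $1,311.12 → $0.00
Lowest trial balance = -$1,560.46 (Feb)
Initial deposit = cushion − low point = $1,809.74 − (-$1,560.46) = $3,370.20

$3,370.20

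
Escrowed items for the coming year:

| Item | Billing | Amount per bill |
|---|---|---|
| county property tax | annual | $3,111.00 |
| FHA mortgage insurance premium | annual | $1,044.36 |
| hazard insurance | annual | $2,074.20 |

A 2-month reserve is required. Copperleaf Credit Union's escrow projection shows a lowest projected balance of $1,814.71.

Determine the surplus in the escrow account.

County property tax: $3,111.00 annually
FHA mortgage insurance premium: $1,044.36 annually
Hazard insurance: $2,074.20 annually
Yearly total = $3,111.00 + $1,044.36 + $2,074.20 = $6,229.56
Base monthly escrow = $6,229.56 / 12 = $519.13
Required cushion = 2 × $519.13 = $1,038.26
Excess over cushion: $1,814.71 − $1,038.26 = $776.45

$776.45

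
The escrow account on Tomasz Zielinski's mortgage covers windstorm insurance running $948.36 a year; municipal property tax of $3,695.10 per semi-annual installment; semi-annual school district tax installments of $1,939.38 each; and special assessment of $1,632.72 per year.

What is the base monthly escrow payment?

$1,154.17

Windstorm insurance: $948.36 per year
Municipal property tax: $3,695.10 × 2 = $7,390.20 per year
School district tax: $1,939.38 × 2 = $3,878.76 per year
Special assessment: $1,632.72 per year
Total annual escrow = $948.36 + $7,390.20 + $3,878.76 + $1,632.72 = $13,850.04
Per month = $13,850.04 ÷ 12 = $1,154.17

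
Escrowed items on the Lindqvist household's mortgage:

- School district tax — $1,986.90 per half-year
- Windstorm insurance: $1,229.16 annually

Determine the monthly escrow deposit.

School district tax — $1,986.90 × 2 = $3,973.80 per year
Windstorm insurance — $1,229.16 per year
Yearly total = $3,973.80 + $1,229.16 = $5,202.96
Monthly escrow = $5,202.96 / 12 = $433.58

$433.58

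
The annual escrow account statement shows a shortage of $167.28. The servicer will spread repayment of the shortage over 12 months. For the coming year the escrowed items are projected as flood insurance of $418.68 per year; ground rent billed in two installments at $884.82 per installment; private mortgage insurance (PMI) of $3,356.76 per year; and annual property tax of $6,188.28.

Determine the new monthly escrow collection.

$991.72

Flood insurance — $418.68 per year
Ground rent — $884.82 × 2 = $1,769.64 per year
Private mortgage insurance (PMI) — $3,356.76 per year
Property tax — $6,188.28 per year
Annual escrow total = $418.68 + $1,769.64 + $3,356.76 + $6,188.28 = $11,733.36
Monthly = $11,733.36 / 12 = $977.78
Shortage per month = $167.28 / 12 = $13.94
New monthly escrow = $977.78 + $13.94 = $991.72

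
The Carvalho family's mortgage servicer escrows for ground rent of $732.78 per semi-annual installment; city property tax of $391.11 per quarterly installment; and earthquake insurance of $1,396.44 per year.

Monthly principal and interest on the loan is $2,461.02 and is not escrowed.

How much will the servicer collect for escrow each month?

$368.87

Ground rent: $732.78 × 2 = $1,465.56
City property tax: $391.11 × 4 = $1,564.44
Earthquake insurance: $1,396.44
Combined annual = $1,465.56 + $1,564.44 + $1,396.44 = $4,426.44
Base monthly escrow = $4,426.44 / 12 = $368.87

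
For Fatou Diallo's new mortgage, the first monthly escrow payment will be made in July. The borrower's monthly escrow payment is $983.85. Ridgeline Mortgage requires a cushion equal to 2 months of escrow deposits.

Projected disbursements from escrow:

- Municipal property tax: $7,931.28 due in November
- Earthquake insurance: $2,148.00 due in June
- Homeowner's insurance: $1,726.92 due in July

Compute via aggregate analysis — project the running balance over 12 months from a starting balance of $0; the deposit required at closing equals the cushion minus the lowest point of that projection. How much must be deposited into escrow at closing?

Cushion = 2 × $983.85 = $1,967.70
Trial balance (start $0, +$983.85 each month, − disbursements):
  Jul: +$983.85 − $1,726.92 → -$743.07
  Aug: +$983.85 → $240.78
  Sep: +$983.85 → $1,224.63
  Oct: +$983.85 → $2,208.48
  Nov: +$983.85 − $7,931.28 → -$4,738.95
  Dec: +$983.85 → -$3,755.10
  Jan: +$983.85 → -$2,771.25
  Feb: +$983.85 → -$1,787.40
  Mar: +$983.85 → -$803.55
  Apr: +$983.85 → $180.30
  May: +$983.85 → $1,164.15
  Jun: +$983.85 − $2,148.00 → $0.00
Lowest trial balance = -$4,738.95 (Nov)
Initial deposit = cushion − low point = $1,967.70 − (-$4,738.95) = $6,706.65

$6,706.65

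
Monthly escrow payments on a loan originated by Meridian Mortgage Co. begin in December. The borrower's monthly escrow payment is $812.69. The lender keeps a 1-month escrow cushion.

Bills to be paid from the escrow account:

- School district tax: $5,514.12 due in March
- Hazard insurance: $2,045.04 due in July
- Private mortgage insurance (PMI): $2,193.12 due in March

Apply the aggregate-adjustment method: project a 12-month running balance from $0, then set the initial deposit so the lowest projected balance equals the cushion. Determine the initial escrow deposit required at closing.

$5,269.17

Cushion = 1 × $812.69 = $812.69
Trial balance (start $0, +$812.69 each month, − disbursements):
  Dec: +$812.69 → $812.69
  Jan: +$812.69 → $1,625.38
  Feb: +$812.69 → $2,438.07
  Mar: +$812.69 − $7,707.24 → -$4,456.48
  Apr: +$812.69 → -$3,643.79
  May: +$812.69 → -$2,831.10
  Jun: +$812.69 → -$2,018.41
  Jul: +$812.69 − $2,045.04 → -$3,250.76
  Aug: +$812.69 → -$2,438.07
  Sep: +$812.69 → -$1,625.38
  Oct: +$812.69 → -$812.69
  Nov: +$812.69 → $0.00
Lowest trial balance = -$4,456.48 (Mar)
Initial deposit = cushion − low point = $812.69 − (-$4,456.48) = $5,269.17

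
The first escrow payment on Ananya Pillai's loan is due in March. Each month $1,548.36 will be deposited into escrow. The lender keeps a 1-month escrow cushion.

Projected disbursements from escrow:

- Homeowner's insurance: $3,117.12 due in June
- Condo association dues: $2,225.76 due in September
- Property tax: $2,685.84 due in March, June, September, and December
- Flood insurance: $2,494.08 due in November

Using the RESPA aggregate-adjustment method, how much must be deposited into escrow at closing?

$4,645.08

Cushion = 1 × $1,548.36 = $1,548.36
Trial balance (start $0, +$1,548.36 each month, − disbursements):
  Mar: +$1,548.36 − $2,685.84 → -$1,137.48
  Apr: +$1,548.36 → $410.88
  May: +$1,548.36 → $1,959.24
  Jun: +$1,548.36 − $5,802.96 → -$2,295.36
  Jul: +$1,548.36 → -$747.00
  Aug: +$1,548.36 → $801.36
  Sep: +$1,548.36 − $4,911.60 → -$2,561.88
  Oct: +$1,548.36 → -$1,013.52
  Nov: +$1,548.36 − $2,494.08 → -$1,959.24
  Dec: +$1,548.36 − $2,685.84 → -$3,096.72
  Jan: +$1,548.36 → -$1,548.36
  Feb: +$1,548.36 → $0.00
Lowest trial balance = -$3,096.72 (Dec)
Initial deposit = cushion − low point = $1,548.36 − (-$3,096.72) = $4,645.08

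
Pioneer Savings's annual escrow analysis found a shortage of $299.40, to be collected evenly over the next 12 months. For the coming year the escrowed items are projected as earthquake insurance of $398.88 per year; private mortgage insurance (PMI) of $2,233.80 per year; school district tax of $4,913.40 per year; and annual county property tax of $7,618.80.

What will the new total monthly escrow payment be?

Earthquake insurance = $398.88 annually
Private mortgage insurance (PMI) = $2,233.80 annually
School district tax = $4,913.40 annually
County property tax = $7,618.80 annually
Yearly total = $15,164.88
Monthly escrow = $15,164.88 ÷ 12 = $1,263.74
Shortage per month = $299.40 ÷ 12 = $24.95
Adjusted monthly = $1,263.74 + $24.95 = $1,288.69

$1,288.69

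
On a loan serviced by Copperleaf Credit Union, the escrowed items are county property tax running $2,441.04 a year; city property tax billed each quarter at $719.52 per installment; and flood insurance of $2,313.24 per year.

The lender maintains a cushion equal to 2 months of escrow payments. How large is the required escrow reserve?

$1,272.06

County property tax — $2,441.04 annually
City property tax — $719.52 × 4 = $2,878.08 annually
Flood insurance — $2,313.24 annually
Total per year = $2,441.04 + $2,878.08 + $2,313.24 = $7,632.36
Per month = $7,632.36 / 12 = $636.03
Required cushion = 2 × $636.03 = $1,272.06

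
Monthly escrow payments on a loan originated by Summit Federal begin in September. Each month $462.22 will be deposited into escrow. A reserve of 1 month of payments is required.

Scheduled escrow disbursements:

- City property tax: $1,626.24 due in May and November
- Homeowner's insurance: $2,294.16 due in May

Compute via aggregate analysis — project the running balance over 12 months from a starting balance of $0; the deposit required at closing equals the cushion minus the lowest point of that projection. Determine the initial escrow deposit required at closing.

$1,848.88

Cushion = 1 × $462.22 = $462.22
Trial balance (start $0, +$462.22 each month, − disbursements):
  Sep: +$462.22 → $462.22
  Oct: +$462.22 → $924.44
  Nov: +$462.22 − $1,626.24 → -$239.58
  Dec: +$462.22 → $222.64
  Jan: +$462.22 → $684.86
  Feb: +$462.22 → $1,147.08
  Mar: +$462.22 → $1,609.30
  Apr: +$462.22 → $2,071.52
  May: +$462.22 − $3,920.40 → -$1,386.66
  Jun: +$462.22 → -$924.44
  Jul: +$462.22 → -$462.22
  Aug: +$462.22 → $0.00
Lowest trial balance = -$1,386.66 (May)
Initial deposit = cushion − low point = $462.22 − (-$1,386.66) = $1,848.88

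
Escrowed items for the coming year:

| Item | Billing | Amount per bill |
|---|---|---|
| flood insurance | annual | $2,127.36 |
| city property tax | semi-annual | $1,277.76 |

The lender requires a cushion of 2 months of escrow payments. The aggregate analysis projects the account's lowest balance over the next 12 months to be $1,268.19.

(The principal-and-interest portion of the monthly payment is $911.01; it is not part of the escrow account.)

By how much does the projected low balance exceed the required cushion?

Flood insurance — $2,127.36/yr
City property tax — $1,277.76 × 2 = $2,555.52/yr
Total annual escrow = $2,127.36 + $2,555.52 = $4,682.88
Base monthly escrow = $4,682.88 ÷ 12 = $390.24
Required cushion = 2 × $390.24 = $780.48
Excess over cushion: $1,268.19 − $780.48 = $487.71

$487.71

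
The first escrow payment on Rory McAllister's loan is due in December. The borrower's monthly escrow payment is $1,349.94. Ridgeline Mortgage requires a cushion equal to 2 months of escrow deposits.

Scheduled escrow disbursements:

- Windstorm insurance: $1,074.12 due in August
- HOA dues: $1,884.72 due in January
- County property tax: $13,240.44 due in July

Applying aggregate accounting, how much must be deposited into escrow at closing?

$7,025.52

Cushion = 2 × $1,349.94 = $2,699.88
Trial balance (start $0, +$1,349.94 each month, − disbursements):
  Dec: +$1,349.94 → $1,349.94
  Jan: +$1,349.94 − $1,884.72 → $815.16
  Feb: +$1,349.94 → $2,165.10
  Mar: +$1,349.94 → $3,515.04
  Apr: +$1,349.94 → $4,864.98
  May: +$1,349.94 → $6,214.92
  Jun: +$1,349.94 → $7,564.86
  Jul: +$1,349.94 − $13,240.44 → -$4,325.64
  Aug: +$1,349.94 − $1,074.12 → -$4,049.82
  Sep: +$1,349.94 → -$2,699.88
  Oct: +$1,349.94 → -$1,349.94
  Nov: +$1,349.94 → $0.00
Lowest trial balance = -$4,325.64 (Jul)
Initial deposit = cushion − low point = $2,699.88 − (-$4,325.64) = $7,025.52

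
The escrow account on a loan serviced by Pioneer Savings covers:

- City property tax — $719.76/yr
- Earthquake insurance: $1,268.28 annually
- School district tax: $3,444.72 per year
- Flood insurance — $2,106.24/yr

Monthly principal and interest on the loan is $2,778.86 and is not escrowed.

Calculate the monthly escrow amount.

$628.25

City property tax = $719.76 per year
Earthquake insurance = $1,268.28 per year
School district tax = $3,444.72 per year
Flood insurance = $2,106.24 per year
Annual escrow total = $7,539.00
Base monthly escrow = $7,539.00 ÷ 12 = $628.25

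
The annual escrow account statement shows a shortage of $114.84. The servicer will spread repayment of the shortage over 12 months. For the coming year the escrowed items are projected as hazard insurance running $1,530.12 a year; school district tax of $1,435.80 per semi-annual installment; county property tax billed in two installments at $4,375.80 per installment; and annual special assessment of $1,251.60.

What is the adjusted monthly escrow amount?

Hazard insurance: $1,530.12 annually
School district tax: $1,435.80 × 2 = $2,871.60 annually
County property tax: $4,375.80 × 2 = $8,751.60 annually
Special assessment: $1,251.60 annually
Combined annual = $14,404.92
Base monthly escrow = $14,404.92 ÷ 12 = $1,200.41
Monthly shortage recovery: $114.84 / 12 = $9.57
New monthly escrow = $1,200.41 + $9.57 = $1,209.98

$1,209.98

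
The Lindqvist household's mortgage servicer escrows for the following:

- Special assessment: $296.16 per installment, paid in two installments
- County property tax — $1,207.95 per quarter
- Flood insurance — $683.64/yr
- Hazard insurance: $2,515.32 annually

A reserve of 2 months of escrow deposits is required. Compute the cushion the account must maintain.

$1,437.18

Special assessment = $296.16 × 2 = $592.32/yr
County property tax = $1,207.95 × 4 = $4,831.80/yr
Flood insurance = $683.64/yr
Hazard insurance = $2,515.32/yr
Combined annual = $8,623.08
Base monthly escrow = $8,623.08 / 12 = $718.59
Reserve = 2 × $718.59 = $1,437.18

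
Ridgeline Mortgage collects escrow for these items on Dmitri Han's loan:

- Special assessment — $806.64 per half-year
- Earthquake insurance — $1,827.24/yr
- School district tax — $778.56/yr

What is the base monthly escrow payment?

Special assessment = $806.64 × 2 = $1,613.28 per year
Earthquake insurance = $1,827.24 per year
School district tax = $778.56 per year
Yearly total = $1,613.28 + $1,827.24 + $778.56 = $4,219.08
Monthly escrow = $4,219.08 / 12 = $351.59

$351.59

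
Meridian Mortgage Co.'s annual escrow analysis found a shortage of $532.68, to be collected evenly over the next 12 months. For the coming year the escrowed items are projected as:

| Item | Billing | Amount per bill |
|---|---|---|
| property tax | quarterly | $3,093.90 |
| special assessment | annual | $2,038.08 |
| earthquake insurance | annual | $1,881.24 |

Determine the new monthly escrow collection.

$1,402.30

Property tax — $3,093.90 × 4 = $12,375.60
Special assessment — $2,038.08
Earthquake insurance — $1,881.24
Total annual escrow = $12,375.60 + $2,038.08 + $1,881.24 = $16,294.92
Per month = $16,294.92 / 12 = $1,357.91
Monthly shortage recovery: $532.68 ÷ 12 = $44.39
Adjusted monthly = $1,357.91 + $44.39 = $1,402.30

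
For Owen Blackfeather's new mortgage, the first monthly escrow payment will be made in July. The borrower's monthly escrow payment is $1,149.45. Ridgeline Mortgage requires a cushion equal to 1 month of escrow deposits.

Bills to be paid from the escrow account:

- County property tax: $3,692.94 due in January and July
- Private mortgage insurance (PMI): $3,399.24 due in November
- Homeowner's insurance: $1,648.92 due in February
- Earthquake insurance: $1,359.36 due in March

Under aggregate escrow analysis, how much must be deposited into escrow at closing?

$4,597.80

Cushion = 1 × $1,149.45 = $1,149.45
Trial balance (start $0, +$1,149.45 each month, − disbursements):
  Jul: +$1,149.45 − $3,692.94 → -$2,543.49
  Aug: +$1,149.45 → -$1,394.04
  Sep: +$1,149.45 → -$244.59
  Oct: +$1,149.45 → $904.86
  Nov: +$1,149.45 − $3,399.24 → -$1,344.93
  Dec: +$1,149.45 → -$195.48
  Jan: +$1,149.45 − $3,692.94 → -$2,738.97
  Feb: +$1,149.45 − $1,648.92 → -$3,238.44
  Mar: +$1,149.45 − $1,359.36 → -$3,448.35
  Apr: +$1,149.45 → -$2,298.90
  May: +$1,149.45 → -$1,149.45
  Jun: +$1,149.45 → $0.00
Lowest trial balance = -$3,448.35 (Mar)
Initial deposit = cushion − low point = $1,149.45 − (-$3,448.35) = $4,597.80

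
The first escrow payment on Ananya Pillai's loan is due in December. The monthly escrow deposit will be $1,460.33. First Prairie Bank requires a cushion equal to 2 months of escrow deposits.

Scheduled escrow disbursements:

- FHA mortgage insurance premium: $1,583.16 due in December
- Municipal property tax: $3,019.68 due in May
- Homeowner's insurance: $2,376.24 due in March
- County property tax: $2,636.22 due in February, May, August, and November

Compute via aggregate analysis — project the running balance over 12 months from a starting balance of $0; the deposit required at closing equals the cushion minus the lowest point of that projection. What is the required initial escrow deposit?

Cushion = 2 × $1,460.33 = $2,920.66
Trial balance (start $0, +$1,460.33 each month, − disbursements):
  Dec: +$1,460.33 − $1,583.16 → -$122.83
  Jan: +$1,460.33 → $1,337.50
  Feb: +$1,460.33 − $2,636.22 → $161.61
  Mar: +$1,460.33 − $2,376.24 → -$754.30
  Apr: +$1,460.33 → $706.03
  May: +$1,460.33 − $5,655.90 → -$3,489.54
  Jun: +$1,460.33 → -$2,029.21
  Jul: +$1,460.33 → -$568.88
  Aug: +$1,460.33 − $2,636.22 → -$1,744.77
  Sep: +$1,460.33 → -$284.44
  Oct: +$1,460.33 → $1,175.89
  Nov: +$1,460.33 − $2,636.22 → $0.00
Lowest trial balance = -$3,489.54 (May)
Initial deposit = cushion − low point = $2,920.66 − (-$3,489.54) = $6,410.20

$6,410.20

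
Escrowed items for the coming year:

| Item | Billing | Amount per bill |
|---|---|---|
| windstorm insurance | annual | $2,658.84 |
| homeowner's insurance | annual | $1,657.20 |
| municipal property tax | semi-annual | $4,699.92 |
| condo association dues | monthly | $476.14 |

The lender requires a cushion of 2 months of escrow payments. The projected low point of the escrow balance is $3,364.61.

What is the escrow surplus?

Windstorm insurance — $2,658.84/yr
Homeowner's insurance — $1,657.20/yr
Municipal property tax — $4,699.92 × 2 = $9,399.84/yr
Condo association dues — $476.14 × 12 = $5,713.68/yr
Yearly total = $19,429.56
Monthly = $19,429.56 ÷ 12 = $1,619.13
Cushion = 2 × $1,619.13 = $3,238.26
Surplus = $3,364.61 − $3,238.26 = $126.35

$126.35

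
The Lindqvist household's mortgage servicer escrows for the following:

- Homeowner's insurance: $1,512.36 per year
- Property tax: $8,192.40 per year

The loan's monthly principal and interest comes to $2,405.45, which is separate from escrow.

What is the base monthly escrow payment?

$808.73

Homeowner's insurance: $1,512.36 per year
Property tax: $8,192.40 per year
Total annual escrow = $1,512.36 + $8,192.40 = $9,704.76
Base monthly escrow = $9,704.76 / 12 = $808.73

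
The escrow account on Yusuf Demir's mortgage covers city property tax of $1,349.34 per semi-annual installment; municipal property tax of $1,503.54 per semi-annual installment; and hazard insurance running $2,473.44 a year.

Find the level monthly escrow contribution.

City property tax: $1,349.34 × 2 = $2,698.68 annually
Municipal property tax: $1,503.54 × 2 = $3,007.08 annually
Hazard insurance: $2,473.44 annually
Yearly total = $2,698.68 + $3,007.08 + $2,473.44 = $8,179.20
Monthly escrow = $8,179.20 ÷ 12 = $681.60

$681.60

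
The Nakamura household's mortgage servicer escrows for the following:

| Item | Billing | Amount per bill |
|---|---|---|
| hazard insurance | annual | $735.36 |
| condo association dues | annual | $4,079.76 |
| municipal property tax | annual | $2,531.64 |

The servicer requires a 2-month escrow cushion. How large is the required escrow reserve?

$1,224.46

Hazard insurance = $735.36
Condo association dues = $4,079.76
Municipal property tax = $2,531.64
Combined annual = $7,346.76
Monthly = $7,346.76 ÷ 12 = $612.23
Reserve = 2 × $612.23 = $1,224.46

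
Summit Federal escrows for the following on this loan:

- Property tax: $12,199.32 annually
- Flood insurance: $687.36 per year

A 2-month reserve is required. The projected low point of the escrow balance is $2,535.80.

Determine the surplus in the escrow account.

$388.02

Property tax: $12,199.32
Flood insurance: $687.36
Total annual escrow = $12,199.32 + $687.36 = $12,886.68
Per month = $12,886.68 / 12 = $1,073.89
Cushion = 2 × $1,073.89 = $2,147.78
Surplus = $2,535.80 − $2,147.78 = $388.02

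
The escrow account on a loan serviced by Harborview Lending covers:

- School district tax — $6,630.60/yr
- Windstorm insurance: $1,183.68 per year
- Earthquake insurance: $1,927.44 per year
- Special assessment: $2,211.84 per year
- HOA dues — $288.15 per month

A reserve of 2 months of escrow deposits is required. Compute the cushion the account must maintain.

$2,568.56

School district tax = $6,630.60 annually
Windstorm insurance = $1,183.68 annually
Earthquake insurance = $1,927.44 annually
Special assessment = $2,211.84 annually
HOA dues = $288.15 × 12 = $3,457.80 annually
Yearly total = $6,630.60 + $1,183.68 + $1,927.44 + $2,211.84 + $3,457.80 = $15,411.36
Base monthly escrow = $15,411.36 / 12 = $1,284.28
Reserve = 2 × $1,284.28 = $2,568.56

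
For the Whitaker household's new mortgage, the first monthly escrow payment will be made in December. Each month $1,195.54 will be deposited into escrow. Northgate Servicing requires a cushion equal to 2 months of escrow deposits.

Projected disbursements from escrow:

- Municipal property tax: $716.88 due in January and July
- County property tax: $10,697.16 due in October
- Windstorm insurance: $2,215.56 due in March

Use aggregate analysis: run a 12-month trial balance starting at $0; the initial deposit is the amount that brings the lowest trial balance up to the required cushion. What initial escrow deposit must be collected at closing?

Cushion = 2 × $1,195.54 = $2,391.08
Trial balance (start $0, +$1,195.54 each month, − disbursements):
  Dec: +$1,195.54 → $1,195.54
  Jan: +$1,195.54 − $716.88 → $1,674.20
  Feb: +$1,195.54 → $2,869.74
  Mar: +$1,195.54 − $2,215.56 → $1,849.72
  Apr: +$1,195.54 → $3,045.26
  May: +$1,195.54 → $4,240.80
  Jun: +$1,195.54 → $5,436.34
  Jul: +$1,195.54 − $716.88 → $5,915.00
  Aug: +$1,195.54 → $7,110.54
  Sep: +$1,195.54 → $8,306.08
  Oct: +$1,195.54 − $10,697.16 → -$1,195.54
  Nov: +$1,195.54 → $0.00
Lowest trial balance = -$1,195.54 (Oct)
Initial deposit = cushion − low point = $2,391.08 − (-$1,195.54) = $3,586.62

$3,586.62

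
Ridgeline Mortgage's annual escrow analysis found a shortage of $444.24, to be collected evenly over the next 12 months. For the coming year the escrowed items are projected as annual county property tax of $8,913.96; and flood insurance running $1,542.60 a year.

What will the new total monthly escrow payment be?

County property tax: $8,913.96
Flood insurance: $1,542.60
Total annual escrow = $10,456.56
Monthly escrow = $10,456.56 / 12 = $871.38
Monthly shortage recovery: $444.24 / 12 = $37.02
New monthly escrow = $871.38 + $37.02 = $908.40

$908.40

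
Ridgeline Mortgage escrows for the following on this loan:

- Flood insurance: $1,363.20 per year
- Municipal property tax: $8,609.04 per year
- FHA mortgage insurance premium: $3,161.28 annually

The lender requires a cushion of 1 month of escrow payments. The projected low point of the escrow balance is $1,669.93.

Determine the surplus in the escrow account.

$575.47

Flood insurance — $1,363.20 per year
Municipal property tax — $8,609.04 per year
FHA mortgage insurance premium — $3,161.28 per year
Yearly total = $1,363.20 + $8,609.04 + $3,161.28 = $13,133.52
Monthly escrow = $13,133.52 ÷ 12 = $1,094.46
Required cushion = 1 × $1,094.46 = $1,094.46
Excess over cushion: $1,669.93 − $1,094.46 = $575.47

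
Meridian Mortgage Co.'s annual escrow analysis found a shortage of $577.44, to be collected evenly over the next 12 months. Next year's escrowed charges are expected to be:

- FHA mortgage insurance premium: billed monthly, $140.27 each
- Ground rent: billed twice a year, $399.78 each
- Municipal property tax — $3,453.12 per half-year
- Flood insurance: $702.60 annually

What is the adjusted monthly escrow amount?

$889.09

FHA mortgage insurance premium: $140.27 × 12 = $1,683.24 per year
Ground rent: $399.78 × 2 = $799.56 per year
Municipal property tax: $3,453.12 × 2 = $6,906.24 per year
Flood insurance: $702.60 per year
Annual escrow total = $1,683.24 + $799.56 + $6,906.24 + $702.60 = $10,091.64
Monthly escrow = $10,091.64 / 12 = $840.97
Monthly shortage recovery: $577.44 / 12 = $48.12
Adjusted monthly = $840.97 + $48.12 = $889.09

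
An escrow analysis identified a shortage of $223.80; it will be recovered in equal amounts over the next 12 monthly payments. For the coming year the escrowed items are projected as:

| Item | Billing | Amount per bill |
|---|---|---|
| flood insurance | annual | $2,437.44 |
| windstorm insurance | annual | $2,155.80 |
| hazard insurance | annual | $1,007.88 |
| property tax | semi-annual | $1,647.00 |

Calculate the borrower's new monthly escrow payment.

Flood insurance: $2,437.44 per year
Windstorm insurance: $2,155.80 per year
Hazard insurance: $1,007.88 per year
Property tax: $1,647.00 × 2 = $3,294.00 per year
Combined annual = $8,895.12
Per month = $8,895.12 ÷ 12 = $741.26
Shortage per month = $223.80 ÷ 12 = $18.65
New monthly escrow = $741.26 + $18.65 = $759.91

$759.91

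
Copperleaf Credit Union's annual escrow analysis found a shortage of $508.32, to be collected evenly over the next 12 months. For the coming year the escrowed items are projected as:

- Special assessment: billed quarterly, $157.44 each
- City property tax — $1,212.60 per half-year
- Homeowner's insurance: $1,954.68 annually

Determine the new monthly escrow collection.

Special assessment = $157.44 × 4 = $629.76/yr
City property tax = $1,212.60 × 2 = $2,425.20/yr
Homeowner's insurance = $1,954.68/yr
Annual escrow total = $629.76 + $2,425.20 + $1,954.68 = $5,009.64
Monthly = $5,009.64 ÷ 12 = $417.47
Shortage spread = $508.32 / 12 = $42.36/mo
New monthly escrow = $417.47 + $42.36 = $459.83

$459.83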